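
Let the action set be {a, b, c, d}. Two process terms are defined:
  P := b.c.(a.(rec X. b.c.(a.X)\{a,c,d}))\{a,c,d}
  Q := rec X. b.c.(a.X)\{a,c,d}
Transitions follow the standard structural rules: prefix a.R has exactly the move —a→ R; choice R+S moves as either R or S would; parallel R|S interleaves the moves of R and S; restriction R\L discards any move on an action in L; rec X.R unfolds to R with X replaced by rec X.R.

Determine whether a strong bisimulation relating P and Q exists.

Reachable graph of P (3 states):
  s0 = b.c.(a.(rec X. b.c.(a.X)\{a,c,d}))\{a,c,d} ⊢ -b-> s1
  s1 = c.(a.(rec X. b.c.(a.X)\{a,c,d}))\{a,c,d} ⊢ -c-> s2
  s2 = (a.(rec X. b.c.(a.X)\{a,c,d}))\{a,c,d} ⊢ (no moves)
Reachable graph of Q (3 states):
  t0 = rec X. b.c.(a.X)\{a,c,d} ⊢ -b-> t1
  t1 = c.(a.(rec X. b.c.(a.X)\{a,c,d}))\{a,c,d} ⊢ -c-> t2
  t2 = (a.(rec X. b.c.(a.X)\{a,c,d}))\{a,c,d} ⊢ (no moves)
Bisimilarity quotient blocks:
  B0 = {s0, t0}
  B1 = {s1, t1}
  B2 = {s2, t2}
s0 ∈ B0, t0 ∈ B0 → same block

bisimilar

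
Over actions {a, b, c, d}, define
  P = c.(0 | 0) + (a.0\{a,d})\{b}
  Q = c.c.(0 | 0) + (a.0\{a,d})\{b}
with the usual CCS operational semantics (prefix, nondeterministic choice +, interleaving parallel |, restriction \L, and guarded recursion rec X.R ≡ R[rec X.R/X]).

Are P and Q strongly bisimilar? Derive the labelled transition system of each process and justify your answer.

NO

Reachable graph of P (3 states):
  u0 = c.(0 | 0) + (a.0\{a,d})\{b} → ··a··> u1, ··c··> u2
  u1 = 0\{a,d}\{b} → (no moves)
  u2 = 0 | 0 → (no moves)
Reachable graph of Q (4 states):
  v0 = c.c.(0 | 0) + (a.0\{a,d})\{b} → ··a··> v1, ··c··> v2
  v1 = 0\{a,d}\{b} → (no moves)
  v2 = c.(0 | 0) → ··c··> v3
  v3 = 0 | 0 → (no moves)
Bisimilarity quotient blocks:
  B0 = {u0}
  B1 = {u1, u2, v1, v3}
  B2 = {v0}
  B3 = {v2}
u0 ∈ B0, v0 ∈ B2 → different blocks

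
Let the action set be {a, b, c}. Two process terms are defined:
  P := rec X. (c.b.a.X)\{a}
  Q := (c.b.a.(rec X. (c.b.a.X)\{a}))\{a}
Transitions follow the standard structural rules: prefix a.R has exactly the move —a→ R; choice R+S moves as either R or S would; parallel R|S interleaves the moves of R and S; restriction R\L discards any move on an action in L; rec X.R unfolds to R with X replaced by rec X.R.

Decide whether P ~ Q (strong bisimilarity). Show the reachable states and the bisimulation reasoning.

bisimilar

P's transition system — 3 states:
  p0 = rec X. (c.b.a.X)\{a} has moves ··c··> p1
  p1 = (b.a.(rec X. (c.b.a.X)\{a}))\{a} has moves ··b··> p2
  p2 = (a.(rec X. (c.b.a.X)\{a}))\{a} has moves (no moves)
Q's transition system — 3 states:
  q0 = (c.b.a.(rec X. (c.b.a.X)\{a}))\{a} has moves ··c··> q1
  q1 = (b.a.(rec X. (c.b.a.X)\{a}))\{a} has moves ··b··> q2
  q2 = (a.(rec X. (c.b.a.X)\{a}))\{a} has moves (no moves)
Partition-refinement fixed point:
  B0 = {p0, q0}
  B1 = {p1, q1}
  B2 = {p2, q2}
p0 ∈ B0, q0 ∈ B0 → same block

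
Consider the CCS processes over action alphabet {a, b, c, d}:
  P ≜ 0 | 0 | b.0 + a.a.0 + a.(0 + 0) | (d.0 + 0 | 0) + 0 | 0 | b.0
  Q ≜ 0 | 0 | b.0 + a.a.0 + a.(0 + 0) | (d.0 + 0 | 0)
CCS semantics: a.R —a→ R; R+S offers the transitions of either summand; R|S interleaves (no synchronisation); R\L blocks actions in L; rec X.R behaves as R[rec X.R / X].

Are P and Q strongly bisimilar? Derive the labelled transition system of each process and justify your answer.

YES

Reachable graph of P (7 states):
  s0 = 0 | 0 | b.0 + a.a.0 + a.(0 + 0) | (d.0 + 0 | 0) + 0 | 0 | b.0 :: -a-> s1, -a-> s2, -b-> s3, -d-> s4
  s1 = (0 + 0) | (d.0 + 0 | 0) :: -d-> s5
  s2 = a.0 :: -a-> s6
  s3 = 0 | 0 | 0 :: ∅
  s4 = a.(0 + 0) | 0 :: -a-> s5
  s5 = (0 + 0) | 0 :: ∅
  s6 = 0 :: ∅
Reachable graph of Q (7 states):
  t0 = 0 | 0 | b.0 + a.a.0 + a.(0 + 0) | (d.0 + 0 | 0) :: -a-> t1, -a-> t2, -b-> t3, -d-> t4
  t1 = (0 + 0) | (d.0 + 0 | 0) :: -d-> t5
  t2 = a.0 :: -a-> t6
  t3 = 0 | 0 | 0 :: ∅
  t4 = a.(0 + 0) | 0 :: -a-> t5
  t5 = (0 + 0) | 0 :: ∅
  t6 = 0 :: ∅
Bisimilarity quotient blocks:
  B0 = {s0, t0}
  B1 = {s1, t1}
  B2 = {s3, s5, s6, t3, t5, t6}
  B3 = {s2, s4, t2, t4}
s0 ∈ B0, t0 ∈ B0 → same block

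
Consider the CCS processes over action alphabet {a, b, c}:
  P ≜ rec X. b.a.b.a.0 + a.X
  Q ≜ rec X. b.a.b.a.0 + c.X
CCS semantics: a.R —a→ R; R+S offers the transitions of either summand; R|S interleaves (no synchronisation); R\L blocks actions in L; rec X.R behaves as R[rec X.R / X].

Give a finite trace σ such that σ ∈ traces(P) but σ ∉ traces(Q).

a

P's transition system — 5 states:
  p0 = rec X. b.a.b.a.0 + a.X → =a=> p0, =b=> p1
  p1 = a.b.a.0 → =a=> p2
  p2 = b.a.0 → =b=> p3
  p3 = a.0 → =a=> p4
  p4 = 0 → stopped
Q's transition system — 5 states:
  q0 = rec X. b.a.b.a.0 + c.X → =b=> q1, =c=> q0
  q1 = a.b.a.0 → =a=> q2
  q2 = b.a.0 → =b=> q3
  q3 = a.0 → =a=> q4
  q4 = 0 → stopped
Run σ = ⟨a⟩ on P: start {p0}
  step 1 (a): {p0}
  — P admits the full trace.
Run σ = ⟨a⟩ on Q: start {q0}
  step 1 (a): ∅ (Q stuck)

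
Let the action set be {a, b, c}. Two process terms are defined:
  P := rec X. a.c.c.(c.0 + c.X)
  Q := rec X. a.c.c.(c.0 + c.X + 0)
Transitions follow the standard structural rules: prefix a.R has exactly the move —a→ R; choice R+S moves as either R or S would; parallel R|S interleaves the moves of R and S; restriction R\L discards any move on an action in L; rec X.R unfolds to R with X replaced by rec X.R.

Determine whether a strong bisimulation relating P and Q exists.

LTS(P): 5 reachable states
  m0 = rec X. a.c.c.(c.0 + c.X) has moves -a-> m1
  m1 = c.c.(c.0 + c.(rec X. a.c.c.(c.0 + c.X))) has moves -c-> m2
  m2 = c.(c.0 + c.(rec X. a.c.c.(c.0 + c.X))) has moves -c-> m3
  m3 = c.0 + c.(rec X. a.c.c.(c.0 + c.X)) has moves -c-> m0, -c-> m4
  m4 = 0 has moves (no moves)
LTS(Q): 5 reachable states
  n0 = rec X. a.c.c.(c.0 + c.X + 0) has moves -a-> n1
  n1 = c.c.(c.0 + c.(rec X. a.c.c.(c.0 + c.X + 0)) + 0) has moves -c-> n2
  n2 = c.(c.0 + c.(rec X. a.c.c.(c.0 + c.X + 0)) + 0) has moves -c-> n3
  n3 = c.0 + c.(rec X. a.c.c.(c.0 + c.X + 0)) + 0 has moves -c-> n0, -c-> n4
  n4 = 0 has moves (no moves)
Partition-refinement fixed point:
  B0 = {m0, n0}
  B1 = {m1, n1}
  B2 = {m2, n2}
  B3 = {m3, n3}
  B4 = {m4, n4}
m0 ∈ B0, n0 ∈ B0 → same block

bisimilar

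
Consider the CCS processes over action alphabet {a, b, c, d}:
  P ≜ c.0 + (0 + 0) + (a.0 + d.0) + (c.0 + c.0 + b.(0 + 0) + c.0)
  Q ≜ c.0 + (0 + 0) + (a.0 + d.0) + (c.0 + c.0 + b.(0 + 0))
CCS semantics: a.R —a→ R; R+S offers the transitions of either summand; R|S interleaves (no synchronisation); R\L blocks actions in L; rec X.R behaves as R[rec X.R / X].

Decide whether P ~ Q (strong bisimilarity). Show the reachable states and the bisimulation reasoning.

Reachable graph of P (3 states):
  m0 = c.0 + (0 + 0) + (a.0 + d.0) + (c.0 + c.0 + b.(0 + 0) + c.0) :: =a=> m1, =b=> m2, =c=> m1, =d=> m1
  m1 = 0 :: deadlocked
  m2 = 0 + 0 :: deadlocked
Reachable graph of Q (3 states):
  n0 = c.0 + (0 + 0) + (a.0 + d.0) + (c.0 + c.0 + b.(0 + 0)) :: =a=> n1, =b=> n2, =c=> n1, =d=> n1
  n1 = 0 :: deadlocked
  n2 = 0 + 0 :: deadlocked
Partition-refinement fixed point:
  B0 = {m0, n0}
  B1 = {m1, m2, n1, n2}
m0 ∈ B0, n0 ∈ B0 → same block

P ~ Q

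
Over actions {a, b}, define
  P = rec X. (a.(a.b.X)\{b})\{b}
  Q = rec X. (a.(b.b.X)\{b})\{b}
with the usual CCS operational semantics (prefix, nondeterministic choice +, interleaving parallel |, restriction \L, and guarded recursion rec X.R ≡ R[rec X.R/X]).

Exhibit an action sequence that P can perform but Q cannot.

Reachable graph of P (3 states):
  u0 = rec X. (a.(a.b.X)\{b})\{b} has moves ··a··> u1
  u1 = (a.b.(rec X. (a.(a.b.X)\{b})\{b}))\{b}\{b} has moves ··a··> u2
  u2 = (b.(rec X. (a.(a.b.X)\{b})\{b}))\{b}\{b} has moves ·
Reachable graph of Q (2 states):
  v0 = rec X. (a.(b.b.X)\{b})\{b} has moves ··a··> v1
  v1 = (b.b.(rec X. (a.(b.b.X)\{b})\{b}))\{b}\{b} has moves ·
Run σ = ⟨aa⟩ on P: start {u0}
  step 1 (a): {u1}
  step 2 (a): {u2}
  — P admits the full trace.
Run σ = ⟨aa⟩ on Q: start {v0}
  step 1 (a): {v1}
  step 2 (a): ∅ (Q stuck)

aa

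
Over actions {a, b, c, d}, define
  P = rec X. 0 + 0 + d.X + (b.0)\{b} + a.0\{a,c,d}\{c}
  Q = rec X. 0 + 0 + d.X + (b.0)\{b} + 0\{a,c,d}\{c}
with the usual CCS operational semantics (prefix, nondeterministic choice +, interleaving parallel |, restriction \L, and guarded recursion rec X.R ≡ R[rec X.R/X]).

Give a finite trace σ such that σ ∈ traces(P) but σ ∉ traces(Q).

LTS(P): 2 reachable states
  u0 = rec X. 0 + 0 + d.X + (b.0)\{b} + a.0\{a,c,d}\{c} ⊢ =a=> u1, =d=> u0
  u1 = 0\{a,c,d}\{c} ⊢ (no moves)
LTS(Q): 1 reachable states
  v0 = rec X. 0 + 0 + d.X + (b.0)\{b} + 0\{a,c,d}\{c} ⊢ =d=> v0
Trace ⟨a⟩ through P, begin at {u0}:
  step 1 (a): {u1}
  ✓ P
Trace ⟨a⟩ through Q, begin at {v0}:
  step 1 (a): ∅ (Q stuck)

a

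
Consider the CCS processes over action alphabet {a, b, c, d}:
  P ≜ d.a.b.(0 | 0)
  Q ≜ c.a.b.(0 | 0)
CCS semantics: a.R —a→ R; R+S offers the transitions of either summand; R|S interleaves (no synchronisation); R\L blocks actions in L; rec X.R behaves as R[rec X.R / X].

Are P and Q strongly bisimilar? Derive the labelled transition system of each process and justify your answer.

P's transition system — 4 states:
  m0 = d.a.b.(0 | 0) :: —d→ m1
  m1 = a.b.(0 | 0) :: —a→ m2
  m2 = b.(0 | 0) :: —b→ m3
  m3 = 0 | 0 :: ∅
Q's transition system — 4 states:
  n0 = c.a.b.(0 | 0) :: —c→ n1
  n1 = a.b.(0 | 0) :: —a→ n2
  n2 = b.(0 | 0) :: —b→ n3
  n3 = 0 | 0 :: ∅
Coarsest stable partition (strong bisimilarity classes):
  B0 = {m0}
  B1 = {m1, n1}
  B2 = {m2, n2}
  B3 = {m3, n3}
  B4 = {n0}
m0 ∈ B0, n0 ∈ B4 → different blocks

P ≁ Q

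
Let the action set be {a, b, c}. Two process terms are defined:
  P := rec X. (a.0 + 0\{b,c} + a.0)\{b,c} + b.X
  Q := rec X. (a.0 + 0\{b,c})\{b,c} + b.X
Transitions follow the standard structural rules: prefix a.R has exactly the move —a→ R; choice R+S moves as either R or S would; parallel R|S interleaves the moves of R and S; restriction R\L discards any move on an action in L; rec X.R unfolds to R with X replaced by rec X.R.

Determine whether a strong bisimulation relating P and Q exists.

bisimilar

Reachable graph of P (2 states):
  p0 = rec X. (a.0 + 0\{b,c} + a.0)\{b,c} + b.X :: -a-> p1, -b-> p0
  p1 = 0\{b,c} :: stopped
Reachable graph of Q (2 states):
  q0 = rec X. (a.0 + 0\{b,c})\{b,c} + b.X :: -a-> q1, -b-> q0
  q1 = 0\{b,c} :: stopped
Bisimilarity quotient blocks:
  B0 = {p0, q0}
  B1 = {p1, q1}
p0 ∈ B0, q0 ∈ B0 → same block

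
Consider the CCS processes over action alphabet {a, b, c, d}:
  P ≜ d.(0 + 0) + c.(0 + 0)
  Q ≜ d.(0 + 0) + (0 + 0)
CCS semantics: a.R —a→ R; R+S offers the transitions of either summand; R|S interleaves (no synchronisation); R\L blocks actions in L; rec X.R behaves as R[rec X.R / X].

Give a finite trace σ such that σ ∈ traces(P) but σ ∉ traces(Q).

c

P's transition system — 2 states:
  p0 = d.(0 + 0) + c.(0 + 0) | =c=> p1, =d=> p1
  p1 = 0 + 0 | ∅
Q's transition system — 2 states:
  q0 = d.(0 + 0) + (0 + 0) | =d=> q1
  q1 = 0 + 0 | ∅
Run σ = ⟨c⟩ on P: start {p0}
  [1] c ⇒ {p1}
  P completes σ.
Run σ = ⟨c⟩ on Q: start {q0}
  [1] c ⇒ no successor for Q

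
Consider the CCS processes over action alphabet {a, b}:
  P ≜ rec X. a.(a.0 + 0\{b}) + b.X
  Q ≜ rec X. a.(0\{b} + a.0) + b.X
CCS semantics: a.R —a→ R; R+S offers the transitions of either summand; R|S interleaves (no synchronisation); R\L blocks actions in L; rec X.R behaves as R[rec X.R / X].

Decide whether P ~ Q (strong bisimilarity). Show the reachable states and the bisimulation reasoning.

YES

Reachable graph of P (3 states):
  u0 = rec X. a.(a.0 + 0\{b}) + b.X → --a--▸ u1, --b--▸ u0
  u1 = a.0 + 0\{b} → --a--▸ u2
  u2 = 0 → deadlocked
Reachable graph of Q (3 states):
  v0 = rec X. a.(0\{b} + a.0) + b.X → --a--▸ v1, --b--▸ v0
  v1 = 0\{b} + a.0 → --a--▸ v2
  v2 = 0 → deadlocked
Partition-refinement fixed point:
  B0 = {u0, v0}
  B1 = {u1, v1}
  B2 = {u2, v2}
u0 ∈ B0, v0 ∈ B0 → same block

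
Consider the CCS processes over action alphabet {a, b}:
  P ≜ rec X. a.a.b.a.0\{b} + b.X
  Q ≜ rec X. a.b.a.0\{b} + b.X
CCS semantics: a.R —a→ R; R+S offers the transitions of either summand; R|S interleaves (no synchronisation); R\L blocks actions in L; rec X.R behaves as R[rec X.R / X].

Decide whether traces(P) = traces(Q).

LTS(P): 5 reachable states
  p0 = rec X. a.a.b.a.0\{b} + b.X has moves ··a··> p1, ··b··> p0
  p1 = a.b.a.0\{b} has moves ··a··> p2
  p2 = b.a.0\{b} has moves ··b··> p3
  p3 = a.0\{b} has moves ··a··> p4
  p4 = 0\{b} has moves (no moves)
LTS(Q): 4 reachable states
  q0 = rec X. a.b.a.0\{b} + b.X has moves ··a··> q1, ··b··> q0
  q1 = b.a.0\{b} has moves ··b··> q2
  q2 = a.0\{b} has moves ··a··> q3
  q3 = 0\{b} has moves (no moves)
Executing aa from P (initial set {p0}):
  step 1 (a): {p1}
  step 2 (a): {p2}
  P completes σ.
Executing aa from Q (initial set {q0}):
  step 1 (a): {q1}
  step 2 (a): no successor for Q

traces(P) ≠ traces(Q) — witness ⟨aa⟩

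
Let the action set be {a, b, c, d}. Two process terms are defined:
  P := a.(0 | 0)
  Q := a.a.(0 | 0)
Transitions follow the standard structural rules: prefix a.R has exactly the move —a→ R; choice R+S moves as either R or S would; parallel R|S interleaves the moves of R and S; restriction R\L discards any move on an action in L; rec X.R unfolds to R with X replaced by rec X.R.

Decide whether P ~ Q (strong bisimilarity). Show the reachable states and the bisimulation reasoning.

not bisimilar

P's transition system — 2 states:
  u0 = a.(0 | 0) :: -a-> u1
  u1 = 0 | 0 :: ∅
Q's transition system — 3 states:
  v0 = a.a.(0 | 0) :: -a-> v1
  v1 = a.(0 | 0) :: -a-> v2
  v2 = 0 | 0 :: ∅
Coarsest stable partition (strong bisimilarity classes):
  B0 = {u0, v1}
  B1 = {u1, v2}
  B2 = {v0}
u0 ∈ B0, v0 ∈ B2 → different blocks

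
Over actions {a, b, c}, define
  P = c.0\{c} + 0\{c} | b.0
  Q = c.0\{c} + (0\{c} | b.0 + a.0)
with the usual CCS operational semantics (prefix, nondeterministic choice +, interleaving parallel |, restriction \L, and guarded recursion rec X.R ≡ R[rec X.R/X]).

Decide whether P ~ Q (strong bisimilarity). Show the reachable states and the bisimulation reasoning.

LTS(P): 3 reachable states
  u0 = c.0\{c} + 0\{c} | b.0 | =b=> u1, =c=> u2
  u1 = 0\{c} | 0 | ∅
  u2 = 0\{c} | ∅
LTS(Q): 4 reachable states
  v0 = c.0\{c} + (0\{c} | b.0 + a.0) | =a=> v1, =b=> v2, =c=> v3
  v1 = 0 | ∅
  v2 = 0\{c} | 0 | ∅
  v3 = 0\{c} | ∅
Bisimilarity quotient blocks:
  B0 = {u0}
  B1 = {u1, u2, v1, v2, v3}
  B2 = {v0}
u0 ∈ B0, v0 ∈ B2 → different blocks

NO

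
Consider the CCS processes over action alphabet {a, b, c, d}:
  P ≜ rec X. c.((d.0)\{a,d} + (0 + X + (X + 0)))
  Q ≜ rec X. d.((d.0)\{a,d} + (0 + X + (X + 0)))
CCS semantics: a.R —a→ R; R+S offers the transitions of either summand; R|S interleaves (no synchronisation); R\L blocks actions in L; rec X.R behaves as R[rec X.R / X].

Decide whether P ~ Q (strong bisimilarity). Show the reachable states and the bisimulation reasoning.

P ≁ Q

LTS(P): 2 reachable states
  s0 = rec X. c.((d.0)\{a,d} + (0 + X + (X + 0))) :: =c=> s1
  s1 = (d.0)\{a,d} + (0 + (rec X. c.((d.0)\{a,d} + (0 + X + (X + 0)))) + ((rec X. c.((d.0)\{a,d} + (0 + X + (X + 0)))) + 0)) :: =c=> s1
LTS(Q): 2 reachable states
  t0 = rec X. d.((d.0)\{a,d} + (0 + X + (X + 0))) :: =d=> t1
  t1 = (d.0)\{a,d} + (0 + (rec X. d.((d.0)\{a,d} + (0 + X + (X + 0)))) + ((rec X. d.((d.0)\{a,d} + (0 + X + (X + 0)))) + 0)) :: =d=> t1
Partition-refinement fixed point:
  B0 = {s0, s1}
  B1 = {t0, t1}
s0 ∈ B0, t0 ∈ B1 → different blocks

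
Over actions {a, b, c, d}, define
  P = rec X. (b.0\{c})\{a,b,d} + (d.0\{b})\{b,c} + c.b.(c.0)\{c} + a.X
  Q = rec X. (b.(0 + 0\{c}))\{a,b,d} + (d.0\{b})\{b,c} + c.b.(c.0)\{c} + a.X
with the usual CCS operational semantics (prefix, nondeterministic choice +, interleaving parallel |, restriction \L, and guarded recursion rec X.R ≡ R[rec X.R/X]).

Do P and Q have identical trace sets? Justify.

YES

P's transition system — 4 states:
  m0 = rec X. (b.0\{c})\{a,b,d} + (d.0\{b})\{b,c} + c.b.(c.0)\{c} + a.X ⊢ --a--▸ m0, --c--▸ m1, --d--▸ m2
  m1 = b.(c.0)\{c} ⊢ --b--▸ m3
  m2 = 0\{b}\{b,c} ⊢ ∅
  m3 = (c.0)\{c} ⊢ ∅
Q's transition system — 4 states:
  n0 = rec X. (b.(0 + 0\{c}))\{a,b,d} + (d.0\{b})\{b,c} + c.b.(c.0)\{c} + a.X ⊢ --a--▸ n0, --c--▸ n1, --d--▸ n2
  n1 = b.(c.0)\{c} ⊢ --b--▸ n3
  n2 = 0\{b}\{b,c} ⊢ ∅
  n3 = (c.0)\{c} ⊢ ∅
Bisimilarity quotient blocks:
  B0 = {m0, n0}
  B1 = {m2, m3, n2, n3}
  B2 = {m1, n1}
m0 ∈ B0, n0 ∈ B0 → same block
Bisimilar ⇒ trace-equivalent.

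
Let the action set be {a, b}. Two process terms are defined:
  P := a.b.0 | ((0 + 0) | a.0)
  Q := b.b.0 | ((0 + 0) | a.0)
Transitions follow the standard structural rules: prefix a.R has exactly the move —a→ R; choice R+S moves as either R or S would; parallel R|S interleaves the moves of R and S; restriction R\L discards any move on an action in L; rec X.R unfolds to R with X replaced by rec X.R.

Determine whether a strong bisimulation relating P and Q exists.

LTS(P): 6 reachable states
  m0 = a.b.0 | ((0 + 0) | a.0) → -a-> m1, -a-> m2
  m1 = a.b.0 | ((0 + 0) | 0) → -a-> m3
  m2 = b.0 | ((0 + 0) | a.0) → -a-> m3, -b-> m4
  m3 = b.0 | ((0 + 0) | 0) → -b-> m5
  m4 = 0 | ((0 + 0) | a.0) → -a-> m5
  m5 = 0 | ((0 + 0) | 0) → deadlocked
LTS(Q): 6 reachable states
  n0 = b.b.0 | ((0 + 0) | a.0) → -a-> n1, -b-> n2
  n1 = b.b.0 | ((0 + 0) | 0) → -b-> n3
  n2 = b.0 | ((0 + 0) | a.0) → -a-> n3, -b-> n4
  n3 = b.0 | ((0 + 0) | 0) → -b-> n5
  n4 = 0 | ((0 + 0) | a.0) → -a-> n5
  n5 = 0 | ((0 + 0) | 0) → deadlocked
Partition-refinement fixed point:
  B0 = {m0}
  B1 = {m1}
  B2 = {m3, n3}
  B3 = {m5, n5}
  B4 = {m2, n2}
  B5 = {m4, n4}
  B6 = {n0}
  B7 = {n1}
m0 ∈ B0, n0 ∈ B6 → different blocks

not bisimilar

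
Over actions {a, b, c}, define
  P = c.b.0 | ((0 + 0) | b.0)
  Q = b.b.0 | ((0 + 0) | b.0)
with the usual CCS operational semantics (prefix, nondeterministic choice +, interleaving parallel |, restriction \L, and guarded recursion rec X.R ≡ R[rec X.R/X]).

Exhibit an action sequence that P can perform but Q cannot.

c

Reachable graph of P (6 states):
  p0 = c.b.0 | ((0 + 0) | b.0) :: --b--▸ p1, --c--▸ p2
  p1 = c.b.0 | ((0 + 0) | 0) :: --c--▸ p3
  p2 = b.0 | ((0 + 0) | b.0) :: --b--▸ p3, --b--▸ p4
  p3 = b.0 | ((0 + 0) | 0) :: --b--▸ p5
  p4 = 0 | ((0 + 0) | b.0) :: --b--▸ p5
  p5 = 0 | ((0 + 0) | 0) :: ∅
Reachable graph of Q (6 states):
  q0 = b.b.0 | ((0 + 0) | b.0) :: --b--▸ q1, --b--▸ q2
  q1 = b.0 | ((0 + 0) | b.0) :: --b--▸ q3, --b--▸ q4
  q2 = b.b.0 | ((0 + 0) | 0) :: --b--▸ q4
  q3 = 0 | ((0 + 0) | b.0) :: --b--▸ q5
  q4 = b.0 | ((0 + 0) | 0) :: --b--▸ q5
  q5 = 0 | ((0 + 0) | 0) :: ∅
Executing c from P (initial set {p0}):
  step 1 (c): {p2}
  — P admits the full trace.
Executing c from Q (initial set {q0}):
  step 1 (c): ∅ (Q stuck)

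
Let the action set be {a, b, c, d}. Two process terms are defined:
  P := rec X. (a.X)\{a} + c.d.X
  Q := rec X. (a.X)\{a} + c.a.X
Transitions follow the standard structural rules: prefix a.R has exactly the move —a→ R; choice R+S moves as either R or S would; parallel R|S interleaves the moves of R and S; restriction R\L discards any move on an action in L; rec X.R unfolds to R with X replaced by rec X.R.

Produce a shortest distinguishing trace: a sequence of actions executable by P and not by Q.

P's transition system — 2 states:
  m0 = rec X. (a.X)\{a} + c.d.X ⊢ —c→ m1
  m1 = d.(rec X. (a.X)\{a} + c.d.X) ⊢ —d→ m0
Q's transition system — 2 states:
  n0 = rec X. (a.X)\{a} + c.a.X ⊢ —c→ n1
  n1 = a.(rec X. (a.X)\{a} + c.a.X) ⊢ —a→ n0
Executing cd from P (initial set {m0}):
  after c @ step 1: {m1}
  after d @ step 2: {m0}
  ✓ P
Executing cd from Q (initial set {n0}):
  after c @ step 1: {n1}
  after d @ step 2: no successor for Q

cd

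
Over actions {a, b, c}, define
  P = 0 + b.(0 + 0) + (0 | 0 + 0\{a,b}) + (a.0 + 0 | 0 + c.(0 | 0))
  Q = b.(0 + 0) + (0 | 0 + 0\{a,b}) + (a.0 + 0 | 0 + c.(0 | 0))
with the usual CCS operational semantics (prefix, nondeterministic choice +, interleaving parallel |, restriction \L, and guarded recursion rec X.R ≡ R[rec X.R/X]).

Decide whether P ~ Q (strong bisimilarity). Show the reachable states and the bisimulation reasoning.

Reachable graph of P (4 states):
  p0 = 0 + b.(0 + 0) + (0 | 0 + 0\{a,b}) + (a.0 + 0 | 0 + c.(0 | 0)) has moves =a=> p1, =b=> p2, =c=> p3
  p1 = 0 has moves stopped
  p2 = 0 + 0 has moves stopped
  p3 = 0 | 0 has moves stopped
Reachable graph of Q (4 states):
  q0 = b.(0 + 0) + (0 | 0 + 0\{a,b}) + (a.0 + 0 | 0 + c.(0 | 0)) has moves =a=> q1, =b=> q2, =c=> q3
  q1 = 0 has moves stopped
  q2 = 0 + 0 has moves stopped
  q3 = 0 | 0 has moves stopped
Partition-refinement fixed point:
  B0 = {p0, q0}
  B1 = {p1, p2, p3, q1, q2, q3}
p0 ∈ B0, q0 ∈ B0 → same block

bisimilar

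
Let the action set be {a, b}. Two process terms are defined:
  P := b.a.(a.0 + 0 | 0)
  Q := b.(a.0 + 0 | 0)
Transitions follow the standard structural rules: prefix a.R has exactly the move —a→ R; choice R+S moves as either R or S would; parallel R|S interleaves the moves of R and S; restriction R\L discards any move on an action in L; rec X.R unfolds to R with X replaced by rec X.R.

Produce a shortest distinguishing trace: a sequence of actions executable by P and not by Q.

Reachable graph of P (4 states):
  s0 = b.a.(a.0 + 0 | 0) → --b--▸ s1
  s1 = a.(a.0 + 0 | 0) → --a--▸ s2
  s2 = a.0 + 0 | 0 → --a--▸ s3
  s3 = 0 → deadlocked
Reachable graph of Q (3 states):
  t0 = b.(a.0 + 0 | 0) → --b--▸ t1
  t1 = a.0 + 0 | 0 → --a--▸ t2
  t2 = 0 → deadlocked
Trace ⟨baa⟩ through P, begin at {s0}:
  step 1 (b): {s1}
  step 2 (a): {s2}
  step 3 (a): {s3}
  P completes σ.
Trace ⟨baa⟩ through Q, begin at {t0}:
  step 1 (b): {t1}
  step 2 (a): {t2}
  step 3 (a): no successor for Q

baa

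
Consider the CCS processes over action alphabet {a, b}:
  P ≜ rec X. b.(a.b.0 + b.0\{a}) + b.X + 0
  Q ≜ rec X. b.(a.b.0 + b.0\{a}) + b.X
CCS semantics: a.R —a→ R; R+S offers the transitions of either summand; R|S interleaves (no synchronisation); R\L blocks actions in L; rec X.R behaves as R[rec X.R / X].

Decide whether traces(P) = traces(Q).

trace-equivalent

Reachable graph of P (5 states):
  s0 = rec X. b.(a.b.0 + b.0\{a}) + b.X + 0 | =b=> s0, =b=> s1
  s1 = a.b.0 + b.0\{a} | =a=> s2, =b=> s3
  s2 = b.0 | =b=> s4
  s3 = 0\{a} | stopped
  s4 = 0 | stopped
Reachable graph of Q (5 states):
  t0 = rec X. b.(a.b.0 + b.0\{a}) + b.X | =b=> t0, =b=> t1
  t1 = a.b.0 + b.0\{a} | =a=> t2, =b=> t3
  t2 = b.0 | =b=> t4
  t3 = 0\{a} | stopped
  t4 = 0 | stopped
Bisimilarity quotient blocks:
  B0 = {s0, t0}
  B1 = {s1, t1}
  B2 = {s3, s4, t3, t4}
  B3 = {s2, t2}
s0 ∈ B0, t0 ∈ B0 → same block
Bisimilar ⇒ trace-equivalent.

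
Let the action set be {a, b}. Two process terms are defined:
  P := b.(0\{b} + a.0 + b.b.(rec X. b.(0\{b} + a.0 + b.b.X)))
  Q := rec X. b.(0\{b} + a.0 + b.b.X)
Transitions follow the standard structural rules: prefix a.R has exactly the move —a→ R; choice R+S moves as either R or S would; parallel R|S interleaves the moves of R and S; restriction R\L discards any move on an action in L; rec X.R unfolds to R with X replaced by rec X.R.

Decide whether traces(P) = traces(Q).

traces(P) = traces(Q)

P's transition system — 5 states:
  s0 = b.(0\{b} + a.0 + b.b.(rec X. b.(0\{b} + a.0 + b.b.X))) :: --b--▸ s1
  s1 = 0\{b} + a.0 + b.b.(rec X. b.(0\{b} + a.0 + b.b.X)) :: --a--▸ s2, --b--▸ s3
  s2 = 0 :: deadlocked
  s3 = b.(rec X. b.(0\{b} + a.0 + b.b.X)) :: --b--▸ s4
  s4 = rec X. b.(0\{b} + a.0 + b.b.X) :: --b--▸ s1
Q's transition system — 4 states:
  t0 = rec X. b.(0\{b} + a.0 + b.b.X) :: --b--▸ t1
  t1 = 0\{b} + a.0 + b.b.(rec X. b.(0\{b} + a.0 + b.b.X)) :: --a--▸ t2, --b--▸ t3
  t2 = 0 :: deadlocked
  t3 = b.(rec X. b.(0\{b} + a.0 + b.b.X)) :: --b--▸ t0
Coarsest stable partition (strong bisimilarity classes):
  B0 = {s0, s4, t0}
  B1 = {s1, t1}
  B2 = {s2, t2}
  B3 = {s3, t3}
s0 ∈ B0, t0 ∈ B0 → same block
Bisimilar ⇒ trace-equivalent.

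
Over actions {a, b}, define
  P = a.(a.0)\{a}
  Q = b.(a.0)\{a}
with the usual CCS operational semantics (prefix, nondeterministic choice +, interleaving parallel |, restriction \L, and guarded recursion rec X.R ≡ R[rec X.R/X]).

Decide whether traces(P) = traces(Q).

traces(P) ≠ traces(Q) — witness ⟨a⟩

LTS(P): 2 reachable states
  m0 = a.(a.0)\{a} → ··a··> m1
  m1 = (a.0)\{a} → stopped
LTS(Q): 2 reachable states
  n0 = b.(a.0)\{a} → ··b··> n1
  n1 = (a.0)\{a} → stopped
Trace ⟨a⟩ through P, begin at {m0}:
  step 1 (a): {m1}
  ✓ P
Trace ⟨a⟩ through Q, begin at {n0}:
  step 1 (a): ∅  — Q cannot continue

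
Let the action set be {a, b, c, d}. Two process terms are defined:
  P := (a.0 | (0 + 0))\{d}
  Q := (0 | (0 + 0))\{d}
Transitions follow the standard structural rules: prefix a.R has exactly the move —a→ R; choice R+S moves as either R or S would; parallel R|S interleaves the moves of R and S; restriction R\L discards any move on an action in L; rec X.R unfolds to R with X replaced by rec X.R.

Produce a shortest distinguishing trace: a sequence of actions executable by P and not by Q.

Reachable graph of P (2 states):
  u0 = (a.0 | (0 + 0))\{d} → --a--▸ u1
  u1 = (0 | (0 + 0))\{d} → ∅
Reachable graph of Q (1 states):
  v0 = (0 | (0 + 0))\{d} → ∅
Run σ = ⟨a⟩ on P: start {u0}
  after a @ step 1: {u1}
  — P admits the full trace.
Run σ = ⟨a⟩ on Q: start {v0}
  after a @ step 1: ∅ (Q stuck)

a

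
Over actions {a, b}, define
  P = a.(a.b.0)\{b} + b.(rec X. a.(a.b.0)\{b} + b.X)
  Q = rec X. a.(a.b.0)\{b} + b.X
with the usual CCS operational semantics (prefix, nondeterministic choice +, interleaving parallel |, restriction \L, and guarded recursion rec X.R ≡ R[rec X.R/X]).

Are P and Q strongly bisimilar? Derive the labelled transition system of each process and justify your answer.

YES

LTS(P): 4 reachable states
  s0 = a.(a.b.0)\{b} + b.(rec X. a.(a.b.0)\{b} + b.X) | —a→ s1, —b→ s2
  s1 = (a.b.0)\{b} | —a→ s3
  s2 = rec X. a.(a.b.0)\{b} + b.X | —a→ s1, —b→ s2
  s3 = (b.0)\{b} | (no moves)
LTS(Q): 3 reachable states
  t0 = rec X. a.(a.b.0)\{b} + b.X | —a→ t1, —b→ t0
  t1 = (a.b.0)\{b} | —a→ t2
  t2 = (b.0)\{b} | (no moves)
Partition-refinement fixed point:
  B0 = {s0, s2, t0}
  B1 = {s1, t1}
  B2 = {s3, t2}
s0 ∈ B0, t0 ∈ B0 → same block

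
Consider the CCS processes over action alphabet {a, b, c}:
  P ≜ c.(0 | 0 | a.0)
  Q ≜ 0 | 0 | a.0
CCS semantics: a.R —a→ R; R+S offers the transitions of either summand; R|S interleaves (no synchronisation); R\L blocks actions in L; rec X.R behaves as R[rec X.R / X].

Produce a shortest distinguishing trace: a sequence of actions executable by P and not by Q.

Reachable graph of P (3 states):
  p0 = c.(0 | 0 | a.0) ⊢ =c=> p1
  p1 = 0 | 0 | a.0 ⊢ =a=> p2
  p2 = 0 | 0 | 0 ⊢ stopped
Reachable graph of Q (2 states):
  q0 = 0 | 0 | a.0 ⊢ =a=> q1
  q1 = 0 | 0 | 0 ⊢ stopped
Executing c from P (initial set {p0}):
  step 1 (c): {p1}
  ✓ P
Executing c from Q (initial set {q0}):
  step 1 (c): ∅ (Q stuck)

c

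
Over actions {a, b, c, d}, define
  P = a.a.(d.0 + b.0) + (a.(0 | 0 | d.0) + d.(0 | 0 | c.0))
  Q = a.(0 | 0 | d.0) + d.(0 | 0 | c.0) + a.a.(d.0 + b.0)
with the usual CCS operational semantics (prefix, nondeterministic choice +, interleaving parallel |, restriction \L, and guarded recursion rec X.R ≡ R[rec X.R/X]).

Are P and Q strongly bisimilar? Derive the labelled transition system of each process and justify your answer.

YES

Reachable graph of P (7 states):
  u0 = a.a.(d.0 + b.0) + (a.(0 | 0 | d.0) + d.(0 | 0 | c.0)) :: ··a··> u1, ··a··> u2, ··d··> u3
  u1 = 0 | 0 | d.0 :: ··d··> u4
  u2 = a.(d.0 + b.0) :: ··a··> u5
  u3 = 0 | 0 | c.0 :: ··c··> u4
  u4 = 0 | 0 | 0 :: deadlocked
  u5 = d.0 + b.0 :: ··b··> u6, ··d··> u6
  u6 = 0 :: deadlocked
Reachable graph of Q (7 states):
  v0 = a.(0 | 0 | d.0) + d.(0 | 0 | c.0) + a.a.(d.0 + b.0) :: ··a··> v1, ··a··> v2, ··d··> v3
  v1 = 0 | 0 | d.0 :: ··d··> v4
  v2 = a.(d.0 + b.0) :: ··a··> v5
  v3 = 0 | 0 | c.0 :: ··c··> v4
  v4 = 0 | 0 | 0 :: deadlocked
  v5 = d.0 + b.0 :: ··b··> v6, ··d··> v6
  v6 = 0 :: deadlocked
Partition-refinement fixed point:
  B0 = {u0, v0}
  B1 = {u3, v3}
  B2 = {u4, u6, v4, v6}
  B3 = {u2, v2}
  B4 = {u5, v5}
  B5 = {u1, v1}
u0 ∈ B0, v0 ∈ B0 → same block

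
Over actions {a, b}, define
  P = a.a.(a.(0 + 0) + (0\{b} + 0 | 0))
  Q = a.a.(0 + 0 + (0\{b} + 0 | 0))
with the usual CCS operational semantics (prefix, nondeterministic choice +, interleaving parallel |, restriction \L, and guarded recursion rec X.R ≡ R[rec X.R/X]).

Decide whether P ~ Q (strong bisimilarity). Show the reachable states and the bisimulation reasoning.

P's transition system — 4 states:
  u0 = a.a.(a.(0 + 0) + (0\{b} + 0 | 0)) → ··a··> u1
  u1 = a.(a.(0 + 0) + (0\{b} + 0 | 0)) → ··a··> u2
  u2 = a.(0 + 0) + (0\{b} + 0 | 0) → ··a··> u3
  u3 = 0 + 0 → stopped
Q's transition system — 3 states:
  v0 = a.a.(0 + 0 + (0\{b} + 0 | 0)) → ··a··> v1
  v1 = a.(0 + 0 + (0\{b} + 0 | 0)) → ··a··> v2
  v2 = 0 + 0 + (0\{b} + 0 | 0) → stopped
Coarsest stable partition (strong bisimilarity classes):
  B0 = {u0}
  B1 = {u1, v0}
  B2 = {u2, v1}
  B3 = {u3, v2}
u0 ∈ B0, v0 ∈ B1 → different blocks

P ≁ Q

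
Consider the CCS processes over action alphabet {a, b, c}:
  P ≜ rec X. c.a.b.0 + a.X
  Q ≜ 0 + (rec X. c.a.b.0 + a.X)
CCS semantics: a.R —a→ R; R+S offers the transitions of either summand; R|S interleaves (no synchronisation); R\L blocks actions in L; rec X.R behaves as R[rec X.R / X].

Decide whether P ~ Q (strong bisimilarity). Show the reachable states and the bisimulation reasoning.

bisimilar

LTS(P): 4 reachable states
  u0 = rec X. c.a.b.0 + a.X has moves ··a··> u0, ··c··> u1
  u1 = a.b.0 has moves ··a··> u2
  u2 = b.0 has moves ··b··> u3
  u3 = 0 has moves stopped
LTS(Q): 5 reachable states
  v0 = 0 + (rec X. c.a.b.0 + a.X) has moves ··a··> v1, ··c··> v2
  v1 = rec X. c.a.b.0 + a.X has moves ··a··> v1, ··c··> v2
  v2 = a.b.0 has moves ··a··> v3
  v3 = b.0 has moves ··b··> v4
  v4 = 0 has moves stopped
Bisimilarity quotient blocks:
  B0 = {u0, v0, v1}
  B1 = {u1, v2}
  B2 = {u2, v3}
  B3 = {u3, v4}
u0 ∈ B0, v0 ∈ B0 → same block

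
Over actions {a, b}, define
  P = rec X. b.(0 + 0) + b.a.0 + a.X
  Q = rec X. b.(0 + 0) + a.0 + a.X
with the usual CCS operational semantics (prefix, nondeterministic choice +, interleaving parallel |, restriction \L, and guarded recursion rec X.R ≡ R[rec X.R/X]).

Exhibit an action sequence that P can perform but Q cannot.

LTS(P): 4 reachable states
  p0 = rec X. b.(0 + 0) + b.a.0 + a.X | =a=> p0, =b=> p1, =b=> p2
  p1 = 0 + 0 | ·
  p2 = a.0 | =a=> p3
  p3 = 0 | ·
LTS(Q): 3 reachable states
  q0 = rec X. b.(0 + 0) + a.0 + a.X | =a=> q0, =a=> q1, =b=> q2
  q1 = 0 | ·
  q2 = 0 + 0 | ·
Trace ⟨ba⟩ through P, begin at {p0}:
  step 1 (b): {p1, p2}
  step 2 (a): {p3}
  ✓ P
Trace ⟨ba⟩ through Q, begin at {q0}:
  step 1 (b): {q2}
  step 2 (a): ∅ (Q stuck)

ba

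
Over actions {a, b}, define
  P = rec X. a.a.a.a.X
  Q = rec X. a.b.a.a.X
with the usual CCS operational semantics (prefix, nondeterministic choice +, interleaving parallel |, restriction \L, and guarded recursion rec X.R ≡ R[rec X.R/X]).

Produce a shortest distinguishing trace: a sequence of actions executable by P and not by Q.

P's transition system — 4 states:
  u0 = rec X. a.a.a.a.X ⊢ =a=> u1
  u1 = a.a.a.(rec X. a.a.a.a.X) ⊢ =a=> u2
  u2 = a.a.(rec X. a.a.a.a.X) ⊢ =a=> u3
  u3 = a.(rec X. a.a.a.a.X) ⊢ =a=> u0
Q's transition system — 4 states:
  v0 = rec X. a.b.a.a.X ⊢ =a=> v1
  v1 = b.a.a.(rec X. a.b.a.a.X) ⊢ =b=> v2
  v2 = a.a.(rec X. a.b.a.a.X) ⊢ =a=> v3
  v3 = a.(rec X. a.b.a.a.X) ⊢ =a=> v0
Executing aa from P (initial set {u0}):
  [1] a ⇒ {u1}
  [2] a ⇒ {u2}
  P completes σ.
Executing aa from Q (initial set {v0}):
  [1] a ⇒ {v1}
  [2] a ⇒ ∅  — Q cannot continue

aa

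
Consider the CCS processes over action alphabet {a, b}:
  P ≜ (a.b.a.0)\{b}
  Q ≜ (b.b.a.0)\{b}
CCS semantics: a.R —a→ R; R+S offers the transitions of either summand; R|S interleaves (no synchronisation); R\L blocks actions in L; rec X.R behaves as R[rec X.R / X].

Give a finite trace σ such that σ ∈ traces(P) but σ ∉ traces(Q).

a

LTS(P): 2 reachable states
  s0 = (a.b.a.0)\{b} has moves ··a··> s1
  s1 = (b.a.0)\{b} has moves ·
LTS(Q): 1 reachable states
  t0 = (b.b.a.0)\{b} has moves ·
Trace ⟨a⟩ through P, begin at {s0}:
  after a @ step 1: {s1}
  P completes σ.
Trace ⟨a⟩ through Q, begin at {t0}:
  after a @ step 1: no successor for Q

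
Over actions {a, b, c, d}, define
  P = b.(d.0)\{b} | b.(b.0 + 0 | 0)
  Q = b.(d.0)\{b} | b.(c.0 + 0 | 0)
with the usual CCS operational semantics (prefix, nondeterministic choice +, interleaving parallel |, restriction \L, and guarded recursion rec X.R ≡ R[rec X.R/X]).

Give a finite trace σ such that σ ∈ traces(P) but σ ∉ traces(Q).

LTS(P): 9 reachable states
  p0 = b.(d.0)\{b} | b.(b.0 + 0 | 0) has moves ··b··> p1, ··b··> p2
  p1 = (d.0)\{b} | b.(b.0 + 0 | 0) has moves ··b··> p3, ··d··> p4
  p2 = b.(d.0)\{b} | (b.0 + 0 | 0) has moves ··b··> p3, ··b··> p5
  p3 = (d.0)\{b} | (b.0 + 0 | 0) has moves ··b··> p6, ··d··> p7
  p4 = 0\{b} | b.(b.0 + 0 | 0) has moves ··b··> p7
  p5 = b.(d.0)\{b} | 0 has moves ··b··> p6
  p6 = (d.0)\{b} | 0 has moves ··d··> p8
  p7 = 0\{b} | (b.0 + 0 | 0) has moves ··b··> p8
  p8 = 0\{b} | 0 has moves ·
LTS(Q): 9 reachable states
  q0 = b.(d.0)\{b} | b.(c.0 + 0 | 0) has moves ··b··> q1, ··b··> q2
  q1 = (d.0)\{b} | b.(c.0 + 0 | 0) has moves ··b··> q3, ··d··> q4
  q2 = b.(d.0)\{b} | (c.0 + 0 | 0) has moves ··b··> q3, ··c··> q5
  q3 = (d.0)\{b} | (c.0 + 0 | 0) has moves ··c··> q6, ··d··> q7
  q4 = 0\{b} | b.(c.0 + 0 | 0) has moves ··b··> q7
  q5 = b.(d.0)\{b} | 0 has moves ··b··> q6
  q6 = (d.0)\{b} | 0 has moves ··d··> q8
  q7 = 0\{b} | (c.0 + 0 | 0) has moves ··c··> q8
  q8 = 0\{b} | 0 has moves ·
Trace ⟨bbb⟩ through P, begin at {p0}:
  [1] b ⇒ {p1, p2}
  [2] b ⇒ {p3, p5}
  [3] b ⇒ {p6}
  — P admits the full trace.
Trace ⟨bbb⟩ through Q, begin at {q0}:
  [1] b ⇒ {q1, q2}
  [2] b ⇒ {q3}
  [3] b ⇒ no successor for Q

bbb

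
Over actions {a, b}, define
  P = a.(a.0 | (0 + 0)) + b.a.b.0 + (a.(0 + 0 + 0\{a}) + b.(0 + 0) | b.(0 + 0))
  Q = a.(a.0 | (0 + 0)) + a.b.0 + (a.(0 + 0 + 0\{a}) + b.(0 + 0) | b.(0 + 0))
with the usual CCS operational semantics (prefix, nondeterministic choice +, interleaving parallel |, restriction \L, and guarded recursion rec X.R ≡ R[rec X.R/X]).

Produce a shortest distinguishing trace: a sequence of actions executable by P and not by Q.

LTS(P): 10 reachable states
  u0 = a.(a.0 | (0 + 0)) + b.a.b.0 + (a.(0 + 0 + 0\{a}) + b.(0 + 0) | b.(0 + 0)) ⊢ ··a··> u1, ··a··> u2, ··b··> u3, ··b··> u4, ··b··> u5
  u1 = 0 + 0 + 0\{a} ⊢ (no moves)
  u2 = a.0 | (0 + 0) ⊢ ··a··> u6
  u3 = (0 + 0) | b.(0 + 0) ⊢ ··b··> u7
  u4 = a.b.0 ⊢ ··a··> u8
  u5 = b.(0 + 0) | (0 + 0) ⊢ ··b··> u7
  u6 = 0 | (0 + 0) ⊢ (no moves)
  u7 = (0 + 0) | (0 + 0) ⊢ (no moves)
  u8 = b.0 ⊢ ··b··> u9
  u9 = 0 ⊢ (no moves)
LTS(Q): 9 reachable states
  v0 = a.(a.0 | (0 + 0)) + a.b.0 + (a.(0 + 0 + 0\{a}) + b.(0 + 0) | b.(0 + 0)) ⊢ ··a··> v1, ··a··> v2, ··a··> v3, ··b··> v4, ··b··> v5
  v1 = 0 + 0 + 0\{a} ⊢ (no moves)
  v2 = a.0 | (0 + 0) ⊢ ··a··> v6
  v3 = b.0 ⊢ ··b··> v7
  v4 = (0 + 0) | b.(0 + 0) ⊢ ··b··> v8
  v5 = b.(0 + 0) | (0 + 0) ⊢ ··b··> v8
  v6 = 0 | (0 + 0) ⊢ (no moves)
  v7 = 0 ⊢ (no moves)
  v8 = (0 + 0) | (0 + 0) ⊢ (no moves)
Run σ = ⟨ba⟩ on P: start {u0}
  after b @ step 1: {u3, u4, u5}
  after a @ step 2: {u8}
  P completes σ.
Run σ = ⟨ba⟩ on Q: start {v0}
  after b @ step 1: {v4, v5}
  after a @ step 2: ∅ (Q stuck)

ba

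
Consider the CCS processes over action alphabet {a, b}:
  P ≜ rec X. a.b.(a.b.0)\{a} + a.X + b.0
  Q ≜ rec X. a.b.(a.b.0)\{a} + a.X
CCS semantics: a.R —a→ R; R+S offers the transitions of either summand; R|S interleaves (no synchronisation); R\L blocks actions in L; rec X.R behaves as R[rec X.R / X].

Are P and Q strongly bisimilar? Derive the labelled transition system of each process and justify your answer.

not bisimilar

P's transition system — 4 states:
  m0 = rec X. a.b.(a.b.0)\{a} + a.X + b.0 :: =a=> m0, =a=> m1, =b=> m2
  m1 = b.(a.b.0)\{a} :: =b=> m3
  m2 = 0 :: deadlocked
  m3 = (a.b.0)\{a} :: deadlocked
Q's transition system — 3 states:
  n0 = rec X. a.b.(a.b.0)\{a} + a.X :: =a=> n0, =a=> n1
  n1 = b.(a.b.0)\{a} :: =b=> n2
  n2 = (a.b.0)\{a} :: deadlocked
Partition-refinement fixed point:
  B0 = {m0}
  B1 = {m2, m3, n2}
  B2 = {m1, n1}
  B3 = {n0}
m0 ∈ B0, n0 ∈ B3 → different blocks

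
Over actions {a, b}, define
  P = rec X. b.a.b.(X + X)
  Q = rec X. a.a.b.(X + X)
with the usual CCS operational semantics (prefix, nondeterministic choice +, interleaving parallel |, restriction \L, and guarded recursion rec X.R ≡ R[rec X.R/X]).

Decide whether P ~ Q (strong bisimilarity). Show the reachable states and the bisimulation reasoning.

NO

P's transition system — 4 states:
  u0 = rec X. b.a.b.(X + X) → --b--▸ u1
  u1 = a.b.((rec X. b.a.b.(X + X)) + (rec X. b.a.b.(X + X))) → --a--▸ u2
  u2 = b.((rec X. b.a.b.(X + X)) + (rec X. b.a.b.(X + X))) → --b--▸ u3
  u3 = (rec X. b.a.b.(X + X)) + (rec X. b.a.b.(X + X)) → --b--▸ u1
Q's transition system — 4 states:
  v0 = rec X. a.a.b.(X + X) → --a--▸ v1
  v1 = a.b.((rec X. a.a.b.(X + X)) + (rec X. a.a.b.(X + X))) → --a--▸ v2
  v2 = b.((rec X. a.a.b.(X + X)) + (rec X. a.a.b.(X + X))) → --b--▸ v3
  v3 = (rec X. a.a.b.(X + X)) + (rec X. a.a.b.(X + X)) → --a--▸ v1
Bisimilarity quotient blocks:
  B0 = {u0, u3}
  B1 = {u1}
  B2 = {u2}
  B3 = {v0, v3}
  B4 = {v1}
  B5 = {v2}
u0 ∈ B0, v0 ∈ B3 → different blocks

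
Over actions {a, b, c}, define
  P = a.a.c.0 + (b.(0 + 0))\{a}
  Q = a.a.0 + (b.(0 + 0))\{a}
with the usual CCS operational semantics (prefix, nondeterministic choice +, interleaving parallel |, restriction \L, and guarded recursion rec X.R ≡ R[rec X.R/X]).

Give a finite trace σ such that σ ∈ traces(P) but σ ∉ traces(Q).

Reachable graph of P (5 states):
  m0 = a.a.c.0 + (b.(0 + 0))\{a} ⊢ --a--▸ m1, --b--▸ m2
  m1 = a.c.0 ⊢ --a--▸ m3
  m2 = (0 + 0)\{a} ⊢ (no moves)
  m3 = c.0 ⊢ --c--▸ m4
  m4 = 0 ⊢ (no moves)
Reachable graph of Q (4 states):
  n0 = a.a.0 + (b.(0 + 0))\{a} ⊢ --a--▸ n1, --b--▸ n2
  n1 = a.0 ⊢ --a--▸ n3
  n2 = (0 + 0)\{a} ⊢ (no moves)
  n3 = 0 ⊢ (no moves)
Trace ⟨aac⟩ through P, begin at {m0}:
  after a @ step 1: {m1}
  after a @ step 2: {m3}
  after c @ step 3: {m4}
  — P admits the full trace.
Trace ⟨aac⟩ through Q, begin at {n0}:
  after a @ step 1: {n1}
  after a @ step 2: {n3}
  after c @ step 3: no successor for Q

aac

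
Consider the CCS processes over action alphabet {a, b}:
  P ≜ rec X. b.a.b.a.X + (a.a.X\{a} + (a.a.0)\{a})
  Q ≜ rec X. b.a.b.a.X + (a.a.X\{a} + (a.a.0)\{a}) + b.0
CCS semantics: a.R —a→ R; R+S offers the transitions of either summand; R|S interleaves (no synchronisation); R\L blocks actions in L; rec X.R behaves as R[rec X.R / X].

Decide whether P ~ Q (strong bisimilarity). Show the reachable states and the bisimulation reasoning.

P ≁ Q

LTS(P): 7 reachable states
  u0 = rec X. b.a.b.a.X + (a.a.X\{a} + (a.a.0)\{a}) ⊢ -a-> u1, -b-> u2
  u1 = a.(rec X. b.a.b.a.X + (a.a.X\{a} + (a.a.0)\{a}))\{a} ⊢ -a-> u3
  u2 = a.b.a.(rec X. b.a.b.a.X + (a.a.X\{a} + (a.a.0)\{a})) ⊢ -a-> u4
  u3 = (rec X. b.a.b.a.X + (a.a.X\{a} + (a.a.0)\{a}))\{a} ⊢ -b-> u5
  u4 = b.a.(rec X. b.a.b.a.X + (a.a.X\{a} + (a.a.0)\{a})) ⊢ -b-> u6
  u5 = (a.b.a.(rec X. b.a.b.a.X + (a.a.X\{a} + (a.a.0)\{a})))\{a} ⊢ ·
  u6 = a.(rec X. b.a.b.a.X + (a.a.X\{a} + (a.a.0)\{a})) ⊢ -a-> u0
LTS(Q): 9 reachable states
  v0 = rec X. b.a.b.a.X + (a.a.X\{a} + (a.a.0)\{a}) + b.0 ⊢ -a-> v1, -b-> v2, -b-> v3
  v1 = a.(rec X. b.a.b.a.X + (a.a.X\{a} + (a.a.0)\{a}) + b.0)\{a} ⊢ -a-> v4
  v2 = 0 ⊢ ·
  v3 = a.b.a.(rec X. b.a.b.a.X + (a.a.X\{a} + (a.a.0)\{a}) + b.0) ⊢ -a-> v5
  v4 = (rec X. b.a.b.a.X + (a.a.X\{a} + (a.a.0)\{a}) + b.0)\{a} ⊢ -b-> v6, -b-> v7
  v5 = b.a.(rec X. b.a.b.a.X + (a.a.X\{a} + (a.a.0)\{a}) + b.0) ⊢ -b-> v8
  v6 = (a.b.a.(rec X. b.a.b.a.X + (a.a.X\{a} + (a.a.0)\{a}) + b.0))\{a} ⊢ ·
  v7 = 0\{a} ⊢ ·
  v8 = a.(rec X. b.a.b.a.X + (a.a.X\{a} + (a.a.0)\{a}) + b.0) ⊢ -a-> v0
Bisimilarity quotient blocks:
  B0 = {u0}
  B1 = {u2}
  B2 = {u4}
  B3 = {u6}
  B4 = {u1, v1}
  B5 = {u3, v4}
  B6 = {u5, v2, v6, v7}
  B7 = {v0}
  B8 = {v3}
  B9 = {v5}
  B10 = {v8}
u0 ∈ B0, v0 ∈ B7 → different blocks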